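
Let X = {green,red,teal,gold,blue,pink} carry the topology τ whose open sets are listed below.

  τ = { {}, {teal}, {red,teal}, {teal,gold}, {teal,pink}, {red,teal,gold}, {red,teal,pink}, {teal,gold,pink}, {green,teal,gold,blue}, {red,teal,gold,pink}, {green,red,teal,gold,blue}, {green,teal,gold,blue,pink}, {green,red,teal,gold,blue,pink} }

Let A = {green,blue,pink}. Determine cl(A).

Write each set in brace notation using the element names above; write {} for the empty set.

closure: X∖int(X∖A) = X∖{red,teal,gold} = {green,blue,pink}

{green,blue,pink}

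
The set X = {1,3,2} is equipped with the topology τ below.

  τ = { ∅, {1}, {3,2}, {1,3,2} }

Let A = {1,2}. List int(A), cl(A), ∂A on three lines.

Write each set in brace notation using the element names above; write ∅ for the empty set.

open subsets of A: ∅, {1}; so int(A) = {1}
closure: X∖int(X∖A) = X∖∅ = {1,3,2}
∂A = {1,3,2} minus {1} = {3,2}

int(A) = {1}
cl(A)  = {1,3,2}
∂A     = {3,2}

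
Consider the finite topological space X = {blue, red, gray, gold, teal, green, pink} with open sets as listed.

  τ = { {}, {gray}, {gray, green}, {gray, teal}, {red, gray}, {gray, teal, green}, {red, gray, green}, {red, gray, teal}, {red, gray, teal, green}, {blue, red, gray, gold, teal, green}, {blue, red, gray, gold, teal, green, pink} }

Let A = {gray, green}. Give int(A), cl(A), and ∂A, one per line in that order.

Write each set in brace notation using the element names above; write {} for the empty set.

int(A) = {gray, green}
cl(A)  = {blue, red, gray, gold, teal, green, pink}
∂A     = {blue, red, gold, teal, pink}

opens ⊆ A: {}, {gray}, {gray, green}; union → int = {gray, green}
complement {blue, red, gold, teal, pink}; its interior {}; cl(A) = X∖{} = {blue, red, gray, gold, teal, green, pink}
boundary = {blue, red, gray, gold, teal, green, pink} ∖ {gray, green} = {blue, red, gold, teal, pink}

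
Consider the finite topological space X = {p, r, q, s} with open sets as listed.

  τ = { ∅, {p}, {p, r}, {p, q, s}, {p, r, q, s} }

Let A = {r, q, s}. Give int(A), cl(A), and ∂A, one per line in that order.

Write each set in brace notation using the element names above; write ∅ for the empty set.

int(A) = ∅
cl(A)  = {r, q, s}
∂A     = {r, q, s}

open subsets of A: ∅; so int(A) = ∅
closure: X∖int(X∖A) = X∖{p} = {r, q, s}
∂A = {r, q, s} minus ∅ = {r, q, s}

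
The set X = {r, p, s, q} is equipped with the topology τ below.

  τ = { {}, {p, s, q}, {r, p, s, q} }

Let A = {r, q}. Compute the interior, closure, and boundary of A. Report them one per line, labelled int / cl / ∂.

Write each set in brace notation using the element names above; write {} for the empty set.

interior: largest open inside A is {} (from {})
cl via duality: int({p, s}) = {}, so X∖{} = {r, p, s, q}
cl∖int = {r, p, s, q}

int(A) = {}
cl(A)  = {r, p, s, q}
∂A     = {r, p, s, q}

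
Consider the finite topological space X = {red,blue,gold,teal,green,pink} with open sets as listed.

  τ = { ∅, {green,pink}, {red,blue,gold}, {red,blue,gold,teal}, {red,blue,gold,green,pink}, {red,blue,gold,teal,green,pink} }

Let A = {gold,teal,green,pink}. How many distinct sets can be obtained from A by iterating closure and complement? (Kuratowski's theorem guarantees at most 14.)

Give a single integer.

6

closure: X∖int(X∖A) = X∖∅ = {red,blue,gold,teal,green,pink}
Let k=closure and c=complement:
  1. A     = {gold,teal,green,pink}
  2. kA    = {red,blue,gold,teal,green,pink}
  3. cA    = {red,blue}
  4. ckA   = ∅
  5. kcA   = {red,blue,gold,teal}
  6. ckcA  = {green,pink}
— saturated at 6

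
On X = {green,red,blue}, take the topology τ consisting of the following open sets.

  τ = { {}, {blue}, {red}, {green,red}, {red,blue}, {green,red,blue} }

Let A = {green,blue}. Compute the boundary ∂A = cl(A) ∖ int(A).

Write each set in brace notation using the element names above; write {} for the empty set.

open subsets of A: {}, {blue}; so int(A) = {blue}
closure: X∖int(X∖A) = X∖{red} = {green,blue}
∂A = {green,blue} minus {blue} = {green}

{green}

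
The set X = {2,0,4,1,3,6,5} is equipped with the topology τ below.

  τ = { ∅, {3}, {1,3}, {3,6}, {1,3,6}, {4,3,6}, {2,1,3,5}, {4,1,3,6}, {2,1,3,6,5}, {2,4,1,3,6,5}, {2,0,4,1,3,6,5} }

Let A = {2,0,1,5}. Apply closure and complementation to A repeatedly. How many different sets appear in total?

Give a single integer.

X∖A={4,3,6}, int(X∖A)={4,3,6}, hence cl(A)={2,0,1,5}
Orbit (k=closure, c=complement):
  1. A     = {2,0,1,5}
  2. cA    = {4,3,6}
  3. kcA   = {2,0,4,1,3,6,5}
  4. ckcA  = ∅
(closed under both — stop)

4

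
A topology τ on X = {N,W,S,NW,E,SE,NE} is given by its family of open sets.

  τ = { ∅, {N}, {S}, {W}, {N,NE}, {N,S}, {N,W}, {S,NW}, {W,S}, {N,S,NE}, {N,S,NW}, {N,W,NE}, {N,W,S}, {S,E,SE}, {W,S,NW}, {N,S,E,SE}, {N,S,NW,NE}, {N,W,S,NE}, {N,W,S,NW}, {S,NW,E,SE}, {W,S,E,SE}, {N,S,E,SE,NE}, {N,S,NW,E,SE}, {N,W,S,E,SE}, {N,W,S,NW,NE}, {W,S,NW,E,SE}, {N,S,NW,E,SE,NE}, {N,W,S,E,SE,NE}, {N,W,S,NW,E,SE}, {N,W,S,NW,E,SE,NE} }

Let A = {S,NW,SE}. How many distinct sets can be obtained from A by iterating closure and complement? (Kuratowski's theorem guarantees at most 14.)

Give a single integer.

6

cl via duality: int({N,W,E,NE}) = {N,W,NE}, so X∖{N,W,NE} = {S,NW,E,SE}
Write k for closure, c for complement:
  1. A     = {S,NW,SE}
  2. kA    = {S,NW,E,SE}
  3. cA    = {N,W,E,NE}
  4. ckA   = {N,W,NE}
  5. kcA   = {N,W,E,SE,NE}
  6. ckcA  = {S,NW}
applying k or c yields no new set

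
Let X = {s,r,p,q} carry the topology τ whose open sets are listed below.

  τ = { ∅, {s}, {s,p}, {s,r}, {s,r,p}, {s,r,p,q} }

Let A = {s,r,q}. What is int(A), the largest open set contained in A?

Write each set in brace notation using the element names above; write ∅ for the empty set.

interior: largest open inside A is {s,r} (from ∅, {s}, {s,r})

{s,r}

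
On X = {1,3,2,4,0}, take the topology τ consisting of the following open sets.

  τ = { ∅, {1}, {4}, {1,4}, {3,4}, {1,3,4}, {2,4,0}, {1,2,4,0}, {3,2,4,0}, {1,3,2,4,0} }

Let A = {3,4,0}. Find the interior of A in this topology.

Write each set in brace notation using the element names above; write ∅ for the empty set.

interior: largest open inside A is {3,4} (from ∅, {4}, {3,4})

{3,4}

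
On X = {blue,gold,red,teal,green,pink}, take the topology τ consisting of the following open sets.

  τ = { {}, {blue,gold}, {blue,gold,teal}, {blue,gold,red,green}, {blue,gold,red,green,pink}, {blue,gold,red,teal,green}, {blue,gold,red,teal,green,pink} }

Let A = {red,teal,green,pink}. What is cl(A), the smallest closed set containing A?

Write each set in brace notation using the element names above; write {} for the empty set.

complement {blue,gold}; its interior {blue,gold}; cl(A) = X∖{blue,gold} = {red,teal,green,pink}

{red,teal,green,pink}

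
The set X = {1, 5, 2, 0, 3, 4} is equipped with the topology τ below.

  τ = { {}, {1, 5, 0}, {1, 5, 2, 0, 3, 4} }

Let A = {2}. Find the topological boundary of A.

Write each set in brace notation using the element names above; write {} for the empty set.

opens ⊆ A: {}; union → int = {}
complement {1, 5, 0, 3, 4}; its interior {1, 5, 0}; cl(A) = X∖{1, 5, 0} = {2, 3, 4}
boundary = {2, 3, 4} ∖ {} = {2, 3, 4}

{2, 3, 4}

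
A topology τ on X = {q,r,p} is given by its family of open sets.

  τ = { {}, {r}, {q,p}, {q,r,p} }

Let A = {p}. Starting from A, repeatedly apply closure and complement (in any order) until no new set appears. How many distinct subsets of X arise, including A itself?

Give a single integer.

cl via duality: int({q,r}) = {r}, so X∖{r} = {q,p}
Write k for closure, c for complement:
  1. A     = {p}
  2. kA    = {q,p}
  3. cA    = {q,r}
  4. ckA   = {r}
  5. kcA   = {q,r,p}
  6. ckcA  = {}
applying k or c yields no new set

6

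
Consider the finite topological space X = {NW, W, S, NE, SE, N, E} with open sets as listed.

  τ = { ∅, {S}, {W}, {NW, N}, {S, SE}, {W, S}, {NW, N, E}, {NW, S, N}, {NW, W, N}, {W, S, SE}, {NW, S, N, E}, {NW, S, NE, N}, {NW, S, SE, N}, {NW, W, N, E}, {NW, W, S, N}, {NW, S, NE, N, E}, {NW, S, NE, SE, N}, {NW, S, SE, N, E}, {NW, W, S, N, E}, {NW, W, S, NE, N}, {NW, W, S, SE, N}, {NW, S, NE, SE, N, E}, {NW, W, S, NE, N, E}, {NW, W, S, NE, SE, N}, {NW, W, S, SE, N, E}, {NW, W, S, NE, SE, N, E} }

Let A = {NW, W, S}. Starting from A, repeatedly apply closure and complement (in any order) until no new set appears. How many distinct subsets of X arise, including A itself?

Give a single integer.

complement {NE, SE, N, E}; its interior ∅; cl(A) = X∖∅ = {NW, W, S, NE, SE, N, E}
With k = closure, c = complement:
  1. A     = {NW, W, S}
  2. kA    = {NW, W, S, NE, SE, N, E}
  3. cA    = {NE, SE, N, E}
  4. ckA   = ∅
  5. kcA   = {NW, NE, SE, N, E}
  6. ckcA  = {W, S}
  7. kckcA = {W, S, NE, SE}
  8. ckckcA = {NW, N, E}
  9. kckckcA = {NW, NE, N, E}
  10. ckckckcA = {W, S, SE}
k, c of each give nothing new

10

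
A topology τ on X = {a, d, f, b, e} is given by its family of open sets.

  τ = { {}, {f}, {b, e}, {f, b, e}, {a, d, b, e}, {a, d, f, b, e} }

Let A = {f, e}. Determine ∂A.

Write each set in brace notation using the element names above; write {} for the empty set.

{a, d, b, e}

U open, U⊆A: {}, {f}. int(A) = ⋃ = {f}
X∖A={a, d, b}, int(X∖A)={}, hence cl(A)={a, d, f, b, e}
∂A: remove int from cl → {a, d, b, e}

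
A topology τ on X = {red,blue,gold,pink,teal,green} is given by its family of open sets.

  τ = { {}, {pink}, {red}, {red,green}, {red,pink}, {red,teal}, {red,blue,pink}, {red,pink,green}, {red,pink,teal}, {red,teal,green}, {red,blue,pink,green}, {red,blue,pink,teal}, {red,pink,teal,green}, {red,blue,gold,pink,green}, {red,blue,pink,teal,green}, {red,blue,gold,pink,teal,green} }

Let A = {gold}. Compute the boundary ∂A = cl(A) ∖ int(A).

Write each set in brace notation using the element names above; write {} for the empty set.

opens ⊆ A: {}; union → int = {}
complement {red,blue,pink,teal,green}; its interior {red,blue,pink,teal,green}; cl(A) = X∖{red,blue,pink,teal,green} = {gold}
boundary = {gold} ∖ {} = {gold}

{gold}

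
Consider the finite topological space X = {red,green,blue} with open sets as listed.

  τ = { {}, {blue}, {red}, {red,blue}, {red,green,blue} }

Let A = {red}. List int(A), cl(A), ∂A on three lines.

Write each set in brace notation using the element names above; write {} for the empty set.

opens ⊆ A: {}, {red}; union → int = {red}
complement {green,blue}; its interior {blue}; cl(A) = X∖{blue} = {red,green}
boundary = {red,green} ∖ {red} = {green}

int(A) = {red}
cl(A)  = {red,green}
∂A     = {green}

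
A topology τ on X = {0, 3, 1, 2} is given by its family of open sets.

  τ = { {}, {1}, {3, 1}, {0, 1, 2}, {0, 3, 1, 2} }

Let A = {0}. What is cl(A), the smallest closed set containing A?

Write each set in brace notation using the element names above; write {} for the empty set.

closure: X∖int(X∖A) = X∖{3, 1} = {0, 2}

{0, 2}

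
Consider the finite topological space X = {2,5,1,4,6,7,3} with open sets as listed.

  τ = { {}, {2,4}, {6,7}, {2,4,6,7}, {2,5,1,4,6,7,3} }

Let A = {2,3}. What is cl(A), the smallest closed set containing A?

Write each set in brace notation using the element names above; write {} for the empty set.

{2,5,1,4,3}

X∖A={5,1,4,6,7}, int(X∖A)={6,7}, hence cl(A)={2,5,1,4,3}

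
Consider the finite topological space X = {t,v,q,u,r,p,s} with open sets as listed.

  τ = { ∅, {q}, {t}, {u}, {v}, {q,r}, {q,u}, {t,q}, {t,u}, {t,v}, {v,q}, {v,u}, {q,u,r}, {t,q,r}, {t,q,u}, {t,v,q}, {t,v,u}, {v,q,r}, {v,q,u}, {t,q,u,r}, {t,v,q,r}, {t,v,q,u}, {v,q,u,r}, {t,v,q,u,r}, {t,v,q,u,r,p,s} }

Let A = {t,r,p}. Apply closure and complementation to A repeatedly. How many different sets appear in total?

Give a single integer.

X∖A={v,q,u,s}, int(X∖A)={v,q,u}, hence cl(A)={t,r,p,s}
Orbit (k=closure, c=complement):
  1. A     = {t,r,p}
  2. kA    = {t,r,p,s}
  3. cA    = {v,q,u,s}
  4. ckA   = {v,q,u}
  5. kcA   = {v,q,u,r,p,s}
  6. ckcA  = {t}
  7. kckcA = {t,p,s}
  8. ckckcA = {v,q,u,r}
(closed under both — stop)

8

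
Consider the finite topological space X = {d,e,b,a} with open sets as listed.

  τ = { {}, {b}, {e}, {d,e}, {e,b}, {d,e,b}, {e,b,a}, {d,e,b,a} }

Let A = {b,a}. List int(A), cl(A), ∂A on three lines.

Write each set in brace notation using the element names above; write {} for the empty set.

int(A) = {b}
cl(A)  = {b,a}
∂A     = {a}

U open, U⊆A: {}, {b}. int(A) = ⋃ = {b}
X∖A={d,e}, int(X∖A)={d,e}, hence cl(A)={b,a}
∂A: remove int from cl → {a}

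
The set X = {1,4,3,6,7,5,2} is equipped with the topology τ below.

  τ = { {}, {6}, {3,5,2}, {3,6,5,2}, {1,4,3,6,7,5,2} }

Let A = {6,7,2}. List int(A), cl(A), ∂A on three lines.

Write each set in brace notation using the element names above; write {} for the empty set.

opens ⊆ A: {}, {6}; union → int = {6}
complement {1,4,3,5}; its interior {}; cl(A) = X∖{} = {1,4,3,6,7,5,2}
boundary = {1,4,3,6,7,5,2} ∖ {6} = {1,4,3,7,5,2}

int(A) = {6}
cl(A)  = {1,4,3,6,7,5,2}
∂A     = {1,4,3,7,5,2}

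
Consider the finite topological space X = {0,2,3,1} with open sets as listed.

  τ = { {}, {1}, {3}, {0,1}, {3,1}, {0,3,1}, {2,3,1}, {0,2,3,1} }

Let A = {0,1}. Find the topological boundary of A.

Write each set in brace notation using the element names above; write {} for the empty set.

{2}

U open, U⊆A: {}, {1}, {0,1}. int(A) = ⋃ = {0,1}
X∖A={2,3}, int(X∖A)={3}, hence cl(A)={0,2,1}
∂A: remove int from cl → {2}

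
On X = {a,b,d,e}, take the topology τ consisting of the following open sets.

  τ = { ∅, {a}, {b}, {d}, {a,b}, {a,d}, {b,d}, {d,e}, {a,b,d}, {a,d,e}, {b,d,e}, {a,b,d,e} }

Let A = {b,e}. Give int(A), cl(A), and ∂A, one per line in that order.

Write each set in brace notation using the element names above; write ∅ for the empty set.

interior: largest open inside A is {b} (from ∅, {b})
cl via duality: int({a,d}) = {a,d}, so X∖{a,d} = {b,e}
cl∖int = {e}

int(A) = {b}
cl(A)  = {b,e}
∂A     = {e}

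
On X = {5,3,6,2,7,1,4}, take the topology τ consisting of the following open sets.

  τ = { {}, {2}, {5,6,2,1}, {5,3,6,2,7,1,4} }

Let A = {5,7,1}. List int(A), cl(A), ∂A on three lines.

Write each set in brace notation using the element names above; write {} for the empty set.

opens ⊆ A: {}; union → int = {}
complement {3,6,2,4}; its interior {2}; cl(A) = X∖{2} = {5,3,6,7,1,4}
boundary = {5,3,6,7,1,4} ∖ {} = {5,3,6,7,1,4}

int(A) = {}
cl(A)  = {5,3,6,7,1,4}
∂A     = {5,3,6,7,1,4}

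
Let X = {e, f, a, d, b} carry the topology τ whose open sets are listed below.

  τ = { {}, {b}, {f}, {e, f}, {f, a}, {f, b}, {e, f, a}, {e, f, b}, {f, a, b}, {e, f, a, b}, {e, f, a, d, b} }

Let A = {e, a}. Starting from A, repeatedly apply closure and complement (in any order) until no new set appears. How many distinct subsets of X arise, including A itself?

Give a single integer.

X∖A={f, d, b}, int(X∖A)={f, b}, hence cl(A)={e, a, d}
Orbit (k=closure, c=complement):
  1. A     = {e, a}
  2. kA    = {e, a, d}
  3. cA    = {f, d, b}
  4. ckA   = {f, b}
  5. kcA   = {e, f, a, d, b}
  6. ckcA  = {}
(closed under both — stop)

6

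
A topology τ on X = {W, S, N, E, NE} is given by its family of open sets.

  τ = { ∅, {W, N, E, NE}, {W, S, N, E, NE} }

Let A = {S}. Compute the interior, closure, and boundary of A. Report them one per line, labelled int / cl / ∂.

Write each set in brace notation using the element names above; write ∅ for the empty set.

int(A) = ∅
cl(A)  = {S}
∂A     = {S}

open subsets of A: ∅; so int(A) = ∅
closure: X∖int(X∖A) = X∖{W, N, E, NE} = {S}
∂A = {S} minus ∅ = {S}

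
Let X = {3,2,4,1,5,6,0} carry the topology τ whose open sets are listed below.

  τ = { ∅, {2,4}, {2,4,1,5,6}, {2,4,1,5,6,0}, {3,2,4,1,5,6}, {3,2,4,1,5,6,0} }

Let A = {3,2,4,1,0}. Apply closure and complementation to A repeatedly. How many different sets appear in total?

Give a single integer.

complement {5,6}; its interior ∅; cl(A) = X∖∅ = {3,2,4,1,5,6,0}
With k = closure, c = complement:
  1. A     = {3,2,4,1,0}
  2. kA    = {3,2,4,1,5,6,0}
  3. cA    = {5,6}
  4. ckA   = ∅
  5. kcA   = {3,1,5,6,0}
  6. ckcA  = {2,4}
k, c of each give nothing new

6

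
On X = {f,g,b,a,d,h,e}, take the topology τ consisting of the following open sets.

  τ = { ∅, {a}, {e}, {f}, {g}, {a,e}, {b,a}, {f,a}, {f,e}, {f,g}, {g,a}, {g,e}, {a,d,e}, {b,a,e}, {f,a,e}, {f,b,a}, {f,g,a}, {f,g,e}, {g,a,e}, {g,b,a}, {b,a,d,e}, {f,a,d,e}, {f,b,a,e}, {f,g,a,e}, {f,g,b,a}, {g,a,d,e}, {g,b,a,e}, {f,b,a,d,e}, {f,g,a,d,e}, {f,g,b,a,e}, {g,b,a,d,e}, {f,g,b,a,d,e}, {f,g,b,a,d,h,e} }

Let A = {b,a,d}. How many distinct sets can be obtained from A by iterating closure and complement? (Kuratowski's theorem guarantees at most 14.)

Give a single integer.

6

cl via duality: int({f,g,h,e}) = {f,g,e}, so X∖{f,g,e} = {b,a,d,h}
Write k for closure, c for complement:
  1. A     = {b,a,d}
  2. kA    = {b,a,d,h}
  3. cA    = {f,g,h,e}
  4. ckA   = {f,g,e}
  5. kcA   = {f,g,d,h,e}
  6. ckcA  = {b,a}
applying k or c yields no new set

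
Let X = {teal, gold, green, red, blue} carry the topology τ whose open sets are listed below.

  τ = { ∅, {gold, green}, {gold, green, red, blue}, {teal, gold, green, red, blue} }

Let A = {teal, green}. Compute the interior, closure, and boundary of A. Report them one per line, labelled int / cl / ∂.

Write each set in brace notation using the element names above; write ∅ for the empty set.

opens ⊆ A: ∅; union → int = ∅
complement {gold, red, blue}; its interior ∅; cl(A) = X∖∅ = {teal, gold, green, red, blue}
boundary = {teal, gold, green, red, blue} ∖ ∅ = {teal, gold, green, red, blue}

int(A) = ∅
cl(A)  = {teal, gold, green, red, blue}
∂A     = {teal, gold, green, red, blue}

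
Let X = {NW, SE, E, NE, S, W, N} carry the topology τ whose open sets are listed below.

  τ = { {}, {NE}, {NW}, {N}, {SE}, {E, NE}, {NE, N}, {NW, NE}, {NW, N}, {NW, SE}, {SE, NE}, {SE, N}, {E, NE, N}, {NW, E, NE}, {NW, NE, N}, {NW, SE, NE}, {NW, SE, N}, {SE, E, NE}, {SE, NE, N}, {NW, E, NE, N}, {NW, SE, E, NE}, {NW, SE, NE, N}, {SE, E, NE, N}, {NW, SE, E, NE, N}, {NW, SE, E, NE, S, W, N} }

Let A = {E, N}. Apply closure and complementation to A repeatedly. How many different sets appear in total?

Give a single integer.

cl via duality: int({NW, SE, NE, S, W}) = {NW, SE, NE}, so X∖{NW, SE, NE} = {E, S, W, N}
Write k for closure, c for complement:
  1. A     = {E, N}
  2. kA    = {E, S, W, N}
  3. cA    = {NW, SE, NE, S, W}
  4. ckA   = {NW, SE, NE}
  5. kcA   = {NW, SE, E, NE, S, W}
  6. ckcA  = {N}
  7. kckcA = {S, W, N}
  8. ckckcA = {NW, SE, E, NE}
applying k or c yields no new set

8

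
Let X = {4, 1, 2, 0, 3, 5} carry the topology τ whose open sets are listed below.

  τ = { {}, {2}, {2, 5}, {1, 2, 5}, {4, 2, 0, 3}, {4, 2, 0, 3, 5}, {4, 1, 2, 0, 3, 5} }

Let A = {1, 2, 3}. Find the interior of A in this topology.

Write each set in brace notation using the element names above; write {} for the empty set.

{2}

U open, U⊆A: {}, {2}. int(A) = ⋃ = {2}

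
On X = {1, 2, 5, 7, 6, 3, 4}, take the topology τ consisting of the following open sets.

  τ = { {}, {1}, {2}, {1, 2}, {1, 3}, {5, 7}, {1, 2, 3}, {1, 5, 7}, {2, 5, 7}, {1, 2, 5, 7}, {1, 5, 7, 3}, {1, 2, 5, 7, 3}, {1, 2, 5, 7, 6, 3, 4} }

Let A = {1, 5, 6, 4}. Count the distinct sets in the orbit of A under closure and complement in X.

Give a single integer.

12

complement {2, 7, 3}; its interior {2}; cl(A) = X∖{2} = {1, 5, 7, 6, 3, 4}
With k = closure, c = complement:
  1. A     = {1, 5, 6, 4}
  2. kA    = {1, 5, 7, 6, 3, 4}
  3. cA    = {2, 7, 3}
  4. ckA   = {2}
  5. kcA   = {2, 5, 7, 6, 3, 4}
  6. kckA  = {2, 6, 4}
  7. ckcA  = {1}
  8. ckckA = {1, 5, 7, 3}
  9. kckcA = {1, 6, 3, 4}
  10. ckckcA = {2, 5, 7}
  11. kckckcA = {2, 5, 7, 6, 4}
  12. ckckckcA = {1, 3}
k, c of each give nothing new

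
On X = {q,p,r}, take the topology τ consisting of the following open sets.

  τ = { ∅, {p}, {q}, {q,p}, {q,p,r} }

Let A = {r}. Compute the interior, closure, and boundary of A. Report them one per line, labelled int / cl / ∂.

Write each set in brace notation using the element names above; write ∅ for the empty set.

int(A) = ∅
cl(A)  = {r}
∂A     = {r}

open subsets of A: ∅; so int(A) = ∅
closure: X∖int(X∖A) = X∖{q,p} = {r}
∂A = {r} minus ∅ = {r}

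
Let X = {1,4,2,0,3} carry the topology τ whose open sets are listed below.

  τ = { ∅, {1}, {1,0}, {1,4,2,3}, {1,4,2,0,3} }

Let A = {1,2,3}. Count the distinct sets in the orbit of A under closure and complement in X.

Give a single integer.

X∖A={4,0}, int(X∖A)=∅, hence cl(A)={1,4,2,0,3}
Orbit (k=closure, c=complement):
  1. A     = {1,2,3}
  2. kA    = {1,4,2,0,3}
  3. cA    = {4,0}
  4. ckA   = ∅
  5. kcA   = {4,2,0,3}
  6. ckcA  = {1}
(closed under both — stop)

6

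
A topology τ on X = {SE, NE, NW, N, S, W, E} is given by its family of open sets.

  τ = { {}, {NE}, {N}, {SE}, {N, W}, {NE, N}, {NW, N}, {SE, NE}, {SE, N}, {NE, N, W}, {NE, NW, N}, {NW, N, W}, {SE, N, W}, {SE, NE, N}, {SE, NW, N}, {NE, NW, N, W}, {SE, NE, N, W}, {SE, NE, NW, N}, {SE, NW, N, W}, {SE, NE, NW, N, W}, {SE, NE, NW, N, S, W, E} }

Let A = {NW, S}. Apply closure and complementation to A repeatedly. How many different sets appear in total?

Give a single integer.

6

X∖A={SE, NE, N, W, E}, int(X∖A)={SE, NE, N, W}, hence cl(A)={NW, S, E}
Orbit (k=closure, c=complement):
  1. A     = {NW, S}
  2. kA    = {NW, S, E}
  3. cA    = {SE, NE, N, W, E}
  4. ckA   = {SE, NE, N, W}
  5. kcA   = {SE, NE, NW, N, S, W, E}
  6. ckcA  = {}
(closed under both — stop)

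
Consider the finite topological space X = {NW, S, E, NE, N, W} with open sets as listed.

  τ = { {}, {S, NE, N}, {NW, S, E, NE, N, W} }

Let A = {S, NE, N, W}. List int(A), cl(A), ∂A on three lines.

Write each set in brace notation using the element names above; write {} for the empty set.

interior: largest open inside A is {S, NE, N} (from {}, {S, NE, N})
cl via duality: int({NW, E}) = {}, so X∖{} = {NW, S, E, NE, N, W}
cl∖int = {NW, E, W}

int(A) = {S, NE, N}
cl(A)  = {NW, S, E, NE, N, W}
∂A     = {NW, E, W}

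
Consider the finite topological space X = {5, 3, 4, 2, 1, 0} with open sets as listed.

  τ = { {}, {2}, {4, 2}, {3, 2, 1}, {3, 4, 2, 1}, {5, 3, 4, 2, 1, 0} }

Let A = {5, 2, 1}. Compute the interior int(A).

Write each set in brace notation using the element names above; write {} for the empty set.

{2}

opens ⊆ A: {}, {2}; union → int = {2}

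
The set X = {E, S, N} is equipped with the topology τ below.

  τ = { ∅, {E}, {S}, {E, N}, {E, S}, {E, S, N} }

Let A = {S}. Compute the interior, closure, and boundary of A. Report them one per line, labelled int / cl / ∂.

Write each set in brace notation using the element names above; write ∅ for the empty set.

int(A) = {S}
cl(A)  = {S}
∂A     = ∅

U open, U⊆A: ∅, {S}. int(A) = ⋃ = {S}
X∖A={E, N}, int(X∖A)={E, N}, hence cl(A)={S}
∂A: remove int from cl → ∅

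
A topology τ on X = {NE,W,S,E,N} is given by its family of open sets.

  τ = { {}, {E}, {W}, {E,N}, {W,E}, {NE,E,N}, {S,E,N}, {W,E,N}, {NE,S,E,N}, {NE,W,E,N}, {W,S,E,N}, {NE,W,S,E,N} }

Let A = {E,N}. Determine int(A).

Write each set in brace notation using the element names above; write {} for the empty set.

{E,N}

interior: largest open inside A is {E,N} (from {}, {E}, {E,N})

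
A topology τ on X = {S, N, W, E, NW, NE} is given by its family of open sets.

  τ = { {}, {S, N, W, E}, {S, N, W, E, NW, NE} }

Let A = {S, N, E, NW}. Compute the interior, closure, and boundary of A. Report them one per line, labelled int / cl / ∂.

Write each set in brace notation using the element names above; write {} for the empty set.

int(A) = {}
cl(A)  = {S, N, W, E, NW, NE}
∂A     = {S, N, W, E, NW, NE}

U open, U⊆A: {}. int(A) = ⋃ = {}
X∖A={W, NE}, int(X∖A)={}, hence cl(A)={S, N, W, E, NW, NE}
∂A: remove int from cl → {S, N, W, E, NW, NE}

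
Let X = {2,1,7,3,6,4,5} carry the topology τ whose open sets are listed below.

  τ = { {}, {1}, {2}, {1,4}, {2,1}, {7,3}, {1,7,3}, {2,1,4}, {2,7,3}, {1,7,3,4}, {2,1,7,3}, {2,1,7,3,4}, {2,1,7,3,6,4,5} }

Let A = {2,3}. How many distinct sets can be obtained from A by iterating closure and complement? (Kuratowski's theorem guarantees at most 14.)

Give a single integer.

closure: X∖int(X∖A) = X∖{1,4} = {2,7,3,6,5}
Let k=closure and c=complement:
  1. A     = {2,3}
  2. kA    = {2,7,3,6,5}
  3. cA    = {1,7,6,4,5}
  4. ckA   = {1,4}
  5. kcA   = {1,7,3,6,4,5}
  6. kckA  = {1,6,4,5}
  7. ckcA  = {2}
  8. ckckA = {2,7,3}
  9. kckcA = {2,6,5}
  10. ckckcA = {1,7,3,4}
— saturated at 10

10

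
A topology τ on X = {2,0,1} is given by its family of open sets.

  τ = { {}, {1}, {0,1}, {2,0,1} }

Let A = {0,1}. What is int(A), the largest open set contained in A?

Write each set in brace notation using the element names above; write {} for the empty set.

{0,1}

open subsets of A: {}, {1}, {0,1}; so int(A) = {0,1}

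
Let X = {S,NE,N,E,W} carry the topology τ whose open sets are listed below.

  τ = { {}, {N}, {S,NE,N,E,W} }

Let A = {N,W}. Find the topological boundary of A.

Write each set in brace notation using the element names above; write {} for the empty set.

{S,NE,E,W}

opens ⊆ A: {}, {N}; union → int = {N}
complement {S,NE,E}; its interior {}; cl(A) = X∖{} = {S,NE,N,E,W}
boundary = {S,NE,N,E,W} ∖ {N} = {S,NE,E,W}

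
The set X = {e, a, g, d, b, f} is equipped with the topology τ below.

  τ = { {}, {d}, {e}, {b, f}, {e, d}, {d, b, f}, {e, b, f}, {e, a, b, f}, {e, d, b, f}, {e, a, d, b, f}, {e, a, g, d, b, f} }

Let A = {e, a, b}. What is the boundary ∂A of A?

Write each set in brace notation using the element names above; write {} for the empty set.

interior: largest open inside A is {e} (from {}, {e})
cl via duality: int({g, d, f}) = {d}, so X∖{d} = {e, a, g, b, f}
cl∖int = {a, g, b, f}

{a, g, b, f}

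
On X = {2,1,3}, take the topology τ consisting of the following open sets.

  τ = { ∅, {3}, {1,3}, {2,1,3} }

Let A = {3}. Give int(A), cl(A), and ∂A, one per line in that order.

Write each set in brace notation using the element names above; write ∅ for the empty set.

open subsets of A: ∅, {3}; so int(A) = {3}
closure: X∖int(X∖A) = X∖∅ = {2,1,3}
∂A = {2,1,3} minus {3} = {2,1}

int(A) = {3}
cl(A)  = {2,1,3}
∂A     = {2,1}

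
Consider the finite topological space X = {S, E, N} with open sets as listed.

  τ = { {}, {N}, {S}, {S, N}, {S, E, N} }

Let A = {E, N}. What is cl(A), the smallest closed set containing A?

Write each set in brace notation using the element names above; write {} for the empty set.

complement {S}; its interior {S}; cl(A) = X∖{S} = {E, N}

{E, N}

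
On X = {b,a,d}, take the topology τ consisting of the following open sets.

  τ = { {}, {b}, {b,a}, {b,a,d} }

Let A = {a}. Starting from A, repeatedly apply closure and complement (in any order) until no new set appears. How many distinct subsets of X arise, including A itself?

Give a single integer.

6

cl via duality: int({b,d}) = {b}, so X∖{b} = {a,d}
Write k for closure, c for complement:
  1. A     = {a}
  2. kA    = {a,d}
  3. cA    = {b,d}
  4. ckA   = {b}
  5. kcA   = {b,a,d}
  6. ckcA  = {}
applying k or c yields no new set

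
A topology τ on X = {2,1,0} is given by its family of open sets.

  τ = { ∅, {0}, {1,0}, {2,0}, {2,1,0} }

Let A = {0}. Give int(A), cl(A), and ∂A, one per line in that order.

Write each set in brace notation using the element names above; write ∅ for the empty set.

open subsets of A: ∅, {0}; so int(A) = {0}
closure: X∖int(X∖A) = X∖∅ = {2,1,0}
∂A = {2,1,0} minus {0} = {2,1}

int(A) = {0}
cl(A)  = {2,1,0}
∂A     = {2,1}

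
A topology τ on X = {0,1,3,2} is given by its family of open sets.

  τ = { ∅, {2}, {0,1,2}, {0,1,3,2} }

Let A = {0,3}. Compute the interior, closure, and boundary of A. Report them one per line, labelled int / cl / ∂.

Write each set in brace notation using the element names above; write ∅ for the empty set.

int(A) = ∅
cl(A)  = {0,1,3}
∂A     = {0,1,3}

U open, U⊆A: ∅. int(A) = ⋃ = ∅
X∖A={1,2}, int(X∖A)={2}, hence cl(A)={0,1,3}
∂A: remove int from cl → {0,1,3}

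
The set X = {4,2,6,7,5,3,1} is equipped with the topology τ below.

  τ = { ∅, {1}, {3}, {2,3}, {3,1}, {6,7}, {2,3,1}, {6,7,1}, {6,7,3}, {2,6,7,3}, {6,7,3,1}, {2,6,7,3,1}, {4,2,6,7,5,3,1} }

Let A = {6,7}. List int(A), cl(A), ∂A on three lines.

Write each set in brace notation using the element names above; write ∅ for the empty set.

U open, U⊆A: ∅, {6,7}. int(A) = ⋃ = {6,7}
X∖A={4,2,5,3,1}, int(X∖A)={2,3,1}, hence cl(A)={4,6,7,5}
∂A: remove int from cl → {4,5}

int(A) = {6,7}
cl(A)  = {4,6,7,5}
∂A     = {4,5}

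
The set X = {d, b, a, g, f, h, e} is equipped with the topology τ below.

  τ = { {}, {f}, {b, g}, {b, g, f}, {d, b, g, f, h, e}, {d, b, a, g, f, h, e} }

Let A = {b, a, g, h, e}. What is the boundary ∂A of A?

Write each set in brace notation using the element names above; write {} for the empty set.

interior: largest open inside A is {b, g} (from {}, {b, g})
cl via duality: int({d, f}) = {f}, so X∖{f} = {d, b, a, g, h, e}
cl∖int = {d, a, h, e}

{d, a, h, e}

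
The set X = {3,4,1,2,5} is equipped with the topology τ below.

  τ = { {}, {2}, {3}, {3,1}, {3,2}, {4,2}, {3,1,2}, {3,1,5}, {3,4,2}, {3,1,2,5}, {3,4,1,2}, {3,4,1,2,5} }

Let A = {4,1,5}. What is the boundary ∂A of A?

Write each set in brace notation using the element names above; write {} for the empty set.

opens ⊆ A: {}; union → int = {}
complement {3,2}; its interior {3,2}; cl(A) = X∖{3,2} = {4,1,5}
boundary = {4,1,5} ∖ {} = {4,1,5}

{4,1,5}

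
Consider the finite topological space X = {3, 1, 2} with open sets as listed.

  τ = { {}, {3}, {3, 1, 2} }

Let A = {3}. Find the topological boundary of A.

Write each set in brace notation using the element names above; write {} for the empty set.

{1, 2}

open subsets of A: {}, {3}; so int(A) = {3}
closure: X∖int(X∖A) = X∖{} = {3, 1, 2}
∂A = {3, 1, 2} minus {3} = {1, 2}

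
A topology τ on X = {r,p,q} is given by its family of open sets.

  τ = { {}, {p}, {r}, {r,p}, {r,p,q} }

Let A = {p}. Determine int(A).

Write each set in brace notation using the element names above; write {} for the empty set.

interior: largest open inside A is {p} (from {}, {p})

{p}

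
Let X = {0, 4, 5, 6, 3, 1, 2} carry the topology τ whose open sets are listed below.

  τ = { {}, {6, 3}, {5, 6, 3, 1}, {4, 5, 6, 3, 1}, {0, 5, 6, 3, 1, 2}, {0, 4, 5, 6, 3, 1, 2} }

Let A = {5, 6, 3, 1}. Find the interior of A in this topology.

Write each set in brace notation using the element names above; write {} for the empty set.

{5, 6, 3, 1}

interior: largest open inside A is {5, 6, 3, 1} (from {}, {6, 3}, {5, 6, 3, 1})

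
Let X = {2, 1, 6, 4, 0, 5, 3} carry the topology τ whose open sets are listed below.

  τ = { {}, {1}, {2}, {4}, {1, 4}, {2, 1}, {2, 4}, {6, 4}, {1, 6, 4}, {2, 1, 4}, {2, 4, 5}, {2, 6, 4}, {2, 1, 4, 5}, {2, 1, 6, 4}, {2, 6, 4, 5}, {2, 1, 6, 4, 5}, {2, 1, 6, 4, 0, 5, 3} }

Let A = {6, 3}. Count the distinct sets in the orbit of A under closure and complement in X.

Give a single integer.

cl via duality: int({2, 1, 4, 0, 5}) = {2, 1, 4, 5}, so X∖{2, 1, 4, 5} = {6, 0, 3}
Write k for closure, c for complement:
  1. A     = {6, 3}
  2. kA    = {6, 0, 3}
  3. cA    = {2, 1, 4, 0, 5}
  4. ckA   = {2, 1, 4, 5}
  5. kcA   = {2, 1, 6, 4, 0, 5, 3}
  6. ckcA  = {}
applying k or c yields no new set

6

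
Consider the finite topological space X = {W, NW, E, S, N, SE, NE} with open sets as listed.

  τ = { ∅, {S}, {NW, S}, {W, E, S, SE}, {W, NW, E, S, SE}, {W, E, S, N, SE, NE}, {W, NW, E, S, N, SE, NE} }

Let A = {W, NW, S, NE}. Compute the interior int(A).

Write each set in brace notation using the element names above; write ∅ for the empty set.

opens ⊆ A: ∅, {S}, {NW, S}; union → int = {NW, S}

{NW, S}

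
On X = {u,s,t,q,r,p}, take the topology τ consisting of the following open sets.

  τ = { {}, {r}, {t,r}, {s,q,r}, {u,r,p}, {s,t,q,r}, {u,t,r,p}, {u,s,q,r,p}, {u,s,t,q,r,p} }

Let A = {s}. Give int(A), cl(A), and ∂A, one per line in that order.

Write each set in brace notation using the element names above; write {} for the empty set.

open subsets of A: {}; so int(A) = {}
closure: X∖int(X∖A) = X∖{u,t,r,p} = {s,q}
∂A = {s,q} minus {} = {s,q}

int(A) = {}
cl(A)  = {s,q}
∂A     = {s,q}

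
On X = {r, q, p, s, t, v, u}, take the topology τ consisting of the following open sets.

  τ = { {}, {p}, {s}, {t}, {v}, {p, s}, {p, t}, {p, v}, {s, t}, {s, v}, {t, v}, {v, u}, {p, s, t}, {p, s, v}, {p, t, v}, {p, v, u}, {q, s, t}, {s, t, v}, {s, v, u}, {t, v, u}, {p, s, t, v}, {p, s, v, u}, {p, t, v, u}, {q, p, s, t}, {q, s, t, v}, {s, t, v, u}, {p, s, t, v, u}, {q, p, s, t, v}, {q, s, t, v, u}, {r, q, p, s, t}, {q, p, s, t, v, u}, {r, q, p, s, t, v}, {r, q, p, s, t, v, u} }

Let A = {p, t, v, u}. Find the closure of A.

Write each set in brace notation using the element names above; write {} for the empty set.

complement {r, q, s}; its interior {s}; cl(A) = X∖{s} = {r, q, p, t, v, u}

{r, q, p, t, v, u}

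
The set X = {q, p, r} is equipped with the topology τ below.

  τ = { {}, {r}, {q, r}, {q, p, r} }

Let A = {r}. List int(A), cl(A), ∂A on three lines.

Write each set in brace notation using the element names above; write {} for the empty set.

int(A) = {r}
cl(A)  = {q, p, r}
∂A     = {q, p}

opens ⊆ A: {}, {r}; union → int = {r}
complement {q, p}; its interior {}; cl(A) = X∖{} = {q, p, r}
boundary = {q, p, r} ∖ {r} = {q, p}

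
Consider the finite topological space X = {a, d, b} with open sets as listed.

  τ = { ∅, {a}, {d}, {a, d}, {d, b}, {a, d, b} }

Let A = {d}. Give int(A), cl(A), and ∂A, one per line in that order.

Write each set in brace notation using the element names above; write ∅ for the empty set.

open subsets of A: ∅, {d}; so int(A) = {d}
closure: X∖int(X∖A) = X∖{a} = {d, b}
∂A = {d, b} minus {d} = {b}

int(A) = {d}
cl(A)  = {d, b}
∂A     = {b}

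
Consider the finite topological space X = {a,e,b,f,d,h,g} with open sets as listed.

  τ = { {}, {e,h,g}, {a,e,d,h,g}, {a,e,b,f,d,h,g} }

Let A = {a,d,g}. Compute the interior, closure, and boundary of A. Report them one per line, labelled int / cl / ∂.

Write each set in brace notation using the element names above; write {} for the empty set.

interior: largest open inside A is {} (from {})
cl via duality: int({e,b,f,h}) = {}, so X∖{} = {a,e,b,f,d,h,g}
cl∖int = {a,e,b,f,d,h,g}

int(A) = {}
cl(A)  = {a,e,b,f,d,h,g}
∂A     = {a,e,b,f,d,h,g}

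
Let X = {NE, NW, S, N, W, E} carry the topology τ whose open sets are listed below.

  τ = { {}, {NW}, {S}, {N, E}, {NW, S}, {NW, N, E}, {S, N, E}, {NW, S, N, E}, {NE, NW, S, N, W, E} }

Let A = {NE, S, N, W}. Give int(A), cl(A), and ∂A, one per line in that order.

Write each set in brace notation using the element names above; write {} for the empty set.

int(A) = {S}
cl(A)  = {NE, S, N, W, E}
∂A     = {NE, N, W, E}

open subsets of A: {}, {S}; so int(A) = {S}
closure: X∖int(X∖A) = X∖{NW} = {NE, S, N, W, E}
∂A = {NE, S, N, W, E} minus {S} = {NE, N, W, E}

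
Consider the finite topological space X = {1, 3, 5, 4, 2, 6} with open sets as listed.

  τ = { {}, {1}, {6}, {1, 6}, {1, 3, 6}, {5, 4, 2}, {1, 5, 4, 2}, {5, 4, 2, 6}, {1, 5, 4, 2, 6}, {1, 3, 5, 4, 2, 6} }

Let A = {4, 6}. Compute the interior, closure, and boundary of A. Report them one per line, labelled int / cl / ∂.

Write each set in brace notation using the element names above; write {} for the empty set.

int(A) = {6}
cl(A)  = {3, 5, 4, 2, 6}
∂A     = {3, 5, 4, 2}

opens ⊆ A: {}, {6}; union → int = {6}
complement {1, 3, 5, 2}; its interior {1}; cl(A) = X∖{1} = {3, 5, 4, 2, 6}
boundary = {3, 5, 4, 2, 6} ∖ {6} = {3, 5, 4, 2}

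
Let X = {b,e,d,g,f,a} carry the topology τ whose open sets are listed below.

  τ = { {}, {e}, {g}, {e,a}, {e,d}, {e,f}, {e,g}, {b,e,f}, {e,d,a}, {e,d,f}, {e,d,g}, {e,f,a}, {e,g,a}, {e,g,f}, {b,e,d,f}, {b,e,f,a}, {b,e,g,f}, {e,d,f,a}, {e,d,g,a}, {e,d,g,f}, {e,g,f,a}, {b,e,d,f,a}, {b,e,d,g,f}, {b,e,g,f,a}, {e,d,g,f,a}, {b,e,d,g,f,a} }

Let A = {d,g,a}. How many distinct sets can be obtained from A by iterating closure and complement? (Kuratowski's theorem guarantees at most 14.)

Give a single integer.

cl via duality: int({b,e,f}) = {b,e,f}, so X∖{b,e,f} = {d,g,a}
Write k for closure, c for complement:
  1. A     = {d,g,a}
  2. cA    = {b,e,f}
  3. kcA   = {b,e,d,f,a}
  4. ckcA  = {g}
applying k or c yields no new set

4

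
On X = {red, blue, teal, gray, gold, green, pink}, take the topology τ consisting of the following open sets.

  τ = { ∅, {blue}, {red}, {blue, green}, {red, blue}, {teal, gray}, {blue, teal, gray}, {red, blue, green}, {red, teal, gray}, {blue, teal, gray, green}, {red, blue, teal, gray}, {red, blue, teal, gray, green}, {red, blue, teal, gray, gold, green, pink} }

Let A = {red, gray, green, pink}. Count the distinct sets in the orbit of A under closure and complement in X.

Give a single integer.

12

X∖A={blue, teal, gold}, int(X∖A)={blue}, hence cl(A)={red, teal, gray, gold, green, pink}
Orbit (k=closure, c=complement):
  1. A     = {red, gray, green, pink}
  2. kA    = {red, teal, gray, gold, green, pink}
  3. cA    = {blue, teal, gold}
  4. ckA   = {blue}
  5. kcA   = {blue, teal, gray, gold, green, pink}
  6. kckA  = {blue, gold, green, pink}
  7. ckcA  = {red}
  8. ckckA = {red, teal, gray}
  9. kckcA = {red, gold, pink}
  10. kckckA = {red, teal, gray, gold, pink}
  11. ckckcA = {blue, teal, gray, green}
  12. ckckckA = {blue, green}
(closed under both — stop)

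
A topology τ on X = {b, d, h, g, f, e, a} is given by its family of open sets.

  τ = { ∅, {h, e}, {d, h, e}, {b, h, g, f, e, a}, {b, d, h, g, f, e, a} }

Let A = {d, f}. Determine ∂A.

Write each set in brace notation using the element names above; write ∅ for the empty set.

{b, d, g, f, a}

U open, U⊆A: ∅. int(A) = ⋃ = ∅
X∖A={b, h, g, e, a}, int(X∖A)={h, e}, hence cl(A)={b, d, g, f, a}
∂A: remove int from cl → {b, d, g, f, a}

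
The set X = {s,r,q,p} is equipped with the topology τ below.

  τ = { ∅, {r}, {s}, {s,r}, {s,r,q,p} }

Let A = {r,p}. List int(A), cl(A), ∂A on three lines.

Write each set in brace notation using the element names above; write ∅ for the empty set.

open subsets of A: ∅, {r}; so int(A) = {r}
closure: X∖int(X∖A) = X∖{s} = {r,q,p}
∂A = {r,q,p} minus {r} = {q,p}

int(A) = {r}
cl(A)  = {r,q,p}
∂A     = {q,p}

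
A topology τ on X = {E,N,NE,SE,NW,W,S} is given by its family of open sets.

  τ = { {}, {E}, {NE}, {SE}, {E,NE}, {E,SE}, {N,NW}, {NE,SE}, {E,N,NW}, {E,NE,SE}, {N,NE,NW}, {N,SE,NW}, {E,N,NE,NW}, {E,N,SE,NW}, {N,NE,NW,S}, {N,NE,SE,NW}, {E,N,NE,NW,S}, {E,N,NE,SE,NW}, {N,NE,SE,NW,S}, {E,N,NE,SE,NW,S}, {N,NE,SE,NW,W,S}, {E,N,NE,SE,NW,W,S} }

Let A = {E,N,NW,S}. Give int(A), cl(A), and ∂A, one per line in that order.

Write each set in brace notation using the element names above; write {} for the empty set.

int(A) = {E,N,NW}
cl(A)  = {E,N,NW,W,S}
∂A     = {W,S}

U open, U⊆A: {}, {E}, {N,NW}, {E,N,NW}. int(A) = ⋃ = {E,N,NW}
X∖A={NE,SE,W}, int(X∖A)={NE,SE}, hence cl(A)={E,N,NW,W,S}
∂A: remove int from cl → {W,S}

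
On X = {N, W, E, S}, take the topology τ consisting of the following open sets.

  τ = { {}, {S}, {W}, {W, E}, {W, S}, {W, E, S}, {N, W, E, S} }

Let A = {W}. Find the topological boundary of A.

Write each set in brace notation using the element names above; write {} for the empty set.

interior: largest open inside A is {W} (from {}, {W})
cl via duality: int({N, E, S}) = {S}, so X∖{S} = {N, W, E}
cl∖int = {N, E}

{N, E}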